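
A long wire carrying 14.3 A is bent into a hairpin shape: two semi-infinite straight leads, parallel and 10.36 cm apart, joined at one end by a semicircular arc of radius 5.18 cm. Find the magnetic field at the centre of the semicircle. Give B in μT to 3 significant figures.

The semicircular arc contributes B_arc = μ₀I·π/(4πR) = μ₀I/(4R) = 8.67×10⁻⁵ T.
Each semi-infinite lead is at perpendicular distance R = 0.0518 m from the centre, with the perpendicular foot at its near end, so it contributes μ₀I/(4πR); both point the same way, together 5.52×10⁻⁵ T.
Arc and leads all point the same direction: B = 8.67×10⁻⁵ + 5.52×10⁻⁵ = 1.42×10⁻⁴ T.

B ≈ 142 μT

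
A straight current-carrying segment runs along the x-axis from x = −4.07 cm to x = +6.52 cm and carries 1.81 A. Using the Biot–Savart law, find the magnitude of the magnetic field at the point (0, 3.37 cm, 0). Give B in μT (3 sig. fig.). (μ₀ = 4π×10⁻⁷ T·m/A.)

B ≈ 8.91 μT

For a finite straight segment, B = (μ₀I/4πd)(sinθ₁ + sinθ₂), where θ₁, θ₂ are the angles from the perpendicular to each end.
The perpendicular distance is d = 0.0337 m; the end-offsets along the wire are a = 0.0407 m and b = 0.0652 m.
sinθ₁ = 0.0407/√(0.0407²+0.0337²) = 0.7702; sinθ₂ = 0.0652/√(0.0652²+0.0337²) = 0.8884.
B = (4π×10⁻⁷ × 1.81) / (4π × 0.0337) × (0.7702 + 0.8884) = 8.91×10⁻⁶ T.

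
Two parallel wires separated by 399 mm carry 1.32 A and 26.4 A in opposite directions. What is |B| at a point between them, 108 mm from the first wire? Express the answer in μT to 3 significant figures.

Each long wire gives B = μ₀I/(2πd). Distances are d₁ = 0.108 m and d₂ = 0.291 m.
B₁ = 2.44×10⁻⁶ T, B₂ = 1.81×10⁻⁵ T.
Between antiparallel currents both contributions point the same way, so they add. B = B₁ + B₂ = 2.44×10⁻⁶ + 1.81×10⁻⁵ = 2.06×10⁻⁵ T.

B ≈ 20.6 μT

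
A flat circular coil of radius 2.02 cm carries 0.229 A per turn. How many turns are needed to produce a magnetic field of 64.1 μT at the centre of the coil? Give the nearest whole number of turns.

N = 9

For an N-turn coil, B = Nμ₀I/(2R). A single turn gives B₁ = 7.12×10⁻⁶ T with R = 0.0202 m.
N = B/B₁ = 6.41×10⁻⁵ / 7.12×10⁻⁶ = 9.00.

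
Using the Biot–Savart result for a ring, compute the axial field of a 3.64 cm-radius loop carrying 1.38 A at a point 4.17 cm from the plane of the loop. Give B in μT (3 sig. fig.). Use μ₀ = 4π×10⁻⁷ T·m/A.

B ≈ 6.77 μT

On the axis of a circular loop, B = μ₀IR² / [2(R²+z²)^(3/2)].
R² + z² = (0.0364)² + (0.0417)² = 0.003064 m², and (R²+z²)^(3/2) = 1.70×10⁻⁴ m³.
B = (4π×10⁻⁷ × 1.38 × 0.001325) / (2 × 1.70×10⁻⁴) = 6.77×10⁻⁶ T.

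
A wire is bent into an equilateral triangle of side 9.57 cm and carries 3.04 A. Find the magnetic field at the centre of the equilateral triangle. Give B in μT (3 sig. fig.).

B ≈ 57.2 μT

Each side is a finite straight segment at perpendicular distance d = a/(2 tan(π/3)) = 0.02763 m from the centre, with end-angles ±π/3.
One side contributes B₁ = (μ₀I/4πd)·2 sin(π/3) = 1.91×10⁻⁵ T.
All 3 sides add in the same direction: B = 3 × 1.91×10⁻⁵ = 5.72×10⁻⁵ T.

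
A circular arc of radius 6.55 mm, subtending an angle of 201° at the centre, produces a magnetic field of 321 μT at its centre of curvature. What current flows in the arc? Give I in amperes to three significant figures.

I ≈ 5.99 A

For a circular arc, B = μ₀Iφ/(4πR) with φ in radians; here φ = 3.508 rad.
So I = 4πRB/(μ₀φ) = 4π × 0.00655 × 3.21×10⁻⁴ / (4π×10⁻⁷ × 3.508) = 5.99 A.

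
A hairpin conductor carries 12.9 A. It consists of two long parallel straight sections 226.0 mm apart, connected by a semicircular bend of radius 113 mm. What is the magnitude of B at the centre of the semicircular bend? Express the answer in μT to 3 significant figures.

The semicircular arc contributes B_arc = μ₀I·π/(4πR) = μ₀I/(4R) = 3.59×10⁻⁵ T.
Each semi-infinite lead is at perpendicular distance R = 0.113 m from the centre, with the perpendicular foot at its near end, so it contributes μ₀I/(4πR); both point the same way, together 2.28×10⁻⁵ T.
Arc and leads all point the same direction: B = 3.59×10⁻⁵ + 2.28×10⁻⁵ = 5.87×10⁻⁵ T.

B ≈ 58.7 μT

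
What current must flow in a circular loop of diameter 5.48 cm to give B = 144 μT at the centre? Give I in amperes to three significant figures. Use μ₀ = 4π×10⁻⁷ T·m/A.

I ≈ 6.28 A

At the centre of a circular loop B = μ₀I/(2R), so I = 2RB/μ₀.
With R = 0.0274 m, I = 2 × 0.0274 × 1.44×10⁻⁴ / (4π×10⁻⁷) = 6.28 A.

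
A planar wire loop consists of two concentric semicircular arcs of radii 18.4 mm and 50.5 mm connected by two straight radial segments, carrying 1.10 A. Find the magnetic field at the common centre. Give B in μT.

The radial connectors point toward the centre, so dl × r̂ = 0 and they contribute nothing.
Each semicircle gives μ₀I/(4R): inner arc 1.88×10⁻⁵ T, outer arc 6.84×10⁻⁶ T.
The two arcs carry current in opposite angular senses, so their fields oppose: B = |1.88×10⁻⁵ − 6.84×10⁻⁶| = 1.19×10⁻⁵ T.

B ≈ 11.9 μT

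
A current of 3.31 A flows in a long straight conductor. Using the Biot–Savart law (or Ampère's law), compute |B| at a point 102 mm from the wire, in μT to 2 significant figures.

For an infinitely long straight wire, B = μ₀I/(2πd).
B = (4π×10⁻⁷ × 3.31) / (2π × 0.102) = 6.49×10⁻⁶ T.

B ≈ 6.5 μT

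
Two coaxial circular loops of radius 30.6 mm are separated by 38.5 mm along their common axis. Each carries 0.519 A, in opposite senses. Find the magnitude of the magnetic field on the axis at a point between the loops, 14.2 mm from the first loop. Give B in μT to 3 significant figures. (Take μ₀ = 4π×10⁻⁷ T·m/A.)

Each loop contributes B = μ₀IR²/[2(R²+z²)^(3/2)] on the axis, with z measured from that loop.
Loop 1 (z = 0.0142 m): B₁ = 7.95×10⁻⁶ T. Loop 2 (z = 0.0243 m): B₂ = 5.12×10⁻⁶ T.
The fields oppose: B = |B₁ − B₂| = 2.84×10⁻⁶ T.

B ≈ 2.84 μT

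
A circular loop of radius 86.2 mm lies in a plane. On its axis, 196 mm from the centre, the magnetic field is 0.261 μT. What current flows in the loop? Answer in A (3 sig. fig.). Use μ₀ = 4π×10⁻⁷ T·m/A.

I ≈ 0.549 A

On the axis of a loop, B = μ₀IR²/[2(R²+z²)^(3/2)], so I = 2B(R²+z²)^(3/2)/(μ₀R²).
R² + z² = 0.00743 + 0.03842 = 0.04585 m²; raised to 3/2 gives 9.82×10⁻³ m³.
I = 2 × 2.61×10⁻⁷ × 9.82×10⁻³ / (1.26×10⁻⁶ × 0.00743) = 0.549 A.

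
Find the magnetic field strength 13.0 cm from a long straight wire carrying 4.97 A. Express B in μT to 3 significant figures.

For an infinitely long straight wire, B = μ₀I/(2πd).
B = (4π×10⁻⁷ × 4.97) / (2π × 0.13) = 7.65×10⁻⁶ T.

B ≈ 7.65 μT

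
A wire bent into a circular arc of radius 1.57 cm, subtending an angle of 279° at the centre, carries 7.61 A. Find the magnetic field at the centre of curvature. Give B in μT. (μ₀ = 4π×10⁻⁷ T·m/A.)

The Biot–Savart field of a circular arc at its centre is B = μ₀Iφ/(4πR), with φ = 4.869 rad.
B = (4π×10⁻⁷ × 7.61 × 4.869) / (4π × 0.0157) = 2.36×10⁻⁴ T.

B ≈ 236 μT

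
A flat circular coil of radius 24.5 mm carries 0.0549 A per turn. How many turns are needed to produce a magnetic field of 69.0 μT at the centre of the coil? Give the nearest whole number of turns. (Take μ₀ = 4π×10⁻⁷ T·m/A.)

For an N-turn coil, B = Nμ₀I/(2R). A single turn gives B₁ = 1.41×10⁻⁶ T with R = 0.0245 m.
N = B/B₁ = 6.90×10⁻⁵ / 1.41×10⁻⁶ = 49.01.

N = 49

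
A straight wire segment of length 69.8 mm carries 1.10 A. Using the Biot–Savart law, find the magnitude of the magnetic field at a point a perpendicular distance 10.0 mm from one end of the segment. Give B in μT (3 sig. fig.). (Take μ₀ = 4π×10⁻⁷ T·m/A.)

B ≈ 10.9 μT

For a finite straight segment, B = (μ₀I/4πd)(sinθ₁ + sinθ₂), where θ₁, θ₂ are the angles from the perpendicular to each end.
The perpendicular foot is at one end, so the two end-offsets along the wire are 0 and L = 0.0698 m.
sinθ₁ = 0/√(0²+0.01²) = 0.0000; sinθ₂ = 0.0698/√(0.0698²+0.01²) = 0.9899.
B = (4π×10⁻⁷ × 1.10) / (4π × 0.01) × (0.0000 + 0.9899) = 1.09×10⁻⁵ T.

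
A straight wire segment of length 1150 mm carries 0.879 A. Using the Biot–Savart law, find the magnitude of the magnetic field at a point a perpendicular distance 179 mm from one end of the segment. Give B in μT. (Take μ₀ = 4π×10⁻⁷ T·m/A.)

For a finite straight segment, B = (μ₀I/4πd)(sinθ₁ + sinθ₂), where θ₁, θ₂ are the angles from the perpendicular to each end.
The perpendicular foot is at one end, so the two end-offsets along the wire are 0 and L = 1.15 m.
sinθ₁ = 0/√(0²+0.179²) = 0.0000; sinθ₂ = 1.15/√(1.15²+0.179²) = 0.9881.
B = (4π×10⁻⁷ × 0.879) / (4π × 0.179) × (0.0000 + 0.9881) = 4.85×10⁻⁷ T.

B ≈ 0.485 μT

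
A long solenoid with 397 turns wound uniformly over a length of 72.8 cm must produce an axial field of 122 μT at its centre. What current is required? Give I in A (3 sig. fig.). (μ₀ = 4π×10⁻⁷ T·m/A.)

Inside a long solenoid B = μ₀nI with n = 545.3 m⁻¹, so I = B/(μ₀n).
I = 1.22×10⁻⁴ / (4π×10⁻⁷ × 545.3) = 0.178 A.

I ≈ 0.178 A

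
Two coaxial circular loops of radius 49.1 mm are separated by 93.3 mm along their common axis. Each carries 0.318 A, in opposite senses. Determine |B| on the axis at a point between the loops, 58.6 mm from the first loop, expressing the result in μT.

Each loop contributes B = μ₀IR²/[2(R²+z²)^(3/2)] on the axis, with z measured from that loop.
Loop 1 (z = 0.0586 m): B₁ = 1.08×10⁻⁶ T. Loop 2 (z = 0.0347 m): B₂ = 2.22×10⁻⁶ T.
The fields oppose: B = |B₁ − B₂| = 1.14×10⁻⁶ T.

B ≈ 1.14 μT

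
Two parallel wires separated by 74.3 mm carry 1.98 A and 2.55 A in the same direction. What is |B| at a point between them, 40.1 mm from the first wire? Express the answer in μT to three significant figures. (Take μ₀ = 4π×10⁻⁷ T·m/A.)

B ≈ 5.04 μT

Each long wire gives B = μ₀I/(2πd). Distances are d₁ = 0.0401 m and d₂ = 0.0342 m.
B₁ = 9.88×10⁻⁶ T, B₂ = 1.49×10⁻⁵ T.
Between parallel currents the two contributions point in opposite directions, so they subtract. B = |B₁ − B₂| = |9.88×10⁻⁶ − 1.49×10⁻⁵| = 5.04×10⁻⁶ T.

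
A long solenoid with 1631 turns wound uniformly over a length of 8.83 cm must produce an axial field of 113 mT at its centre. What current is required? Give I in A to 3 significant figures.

I ≈ 4.87 A

Inside a long solenoid B = μ₀nI with n = 1.847×10⁴ m⁻¹, so I = B/(μ₀n).
I = 0.113 / (4π×10⁻⁷ × 1.847×10⁴) = 4.87 A.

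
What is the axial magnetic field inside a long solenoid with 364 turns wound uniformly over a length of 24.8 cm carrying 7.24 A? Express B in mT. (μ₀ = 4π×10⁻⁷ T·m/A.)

B ≈ 13.4 mT

Inside a long solenoid, B = μ₀nI with n = 1468 turns/m.
B = 4π×10⁻⁷ × 1468 × 7.24 = 1.34×10⁻² T.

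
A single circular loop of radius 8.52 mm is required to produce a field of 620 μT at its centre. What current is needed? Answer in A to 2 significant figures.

I ≈ 8.4 A

At the centre of a circular loop B = μ₀I/(2R), so I = 2RB/μ₀.
With R = 0.00852 m, I = 2 × 0.00852 × 6.20×10⁻⁴ / (4π×10⁻⁷) = 8.41 A.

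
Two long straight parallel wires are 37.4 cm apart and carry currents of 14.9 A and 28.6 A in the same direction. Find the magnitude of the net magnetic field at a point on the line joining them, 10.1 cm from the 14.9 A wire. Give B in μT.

B ≈ 8.55 μT

Each long wire gives B = μ₀I/(2πd). Distances are d₁ = 0.101 m and d₂ = 0.273 m.
B₁ = 2.95×10⁻⁵ T, B₂ = 2.10×10⁻⁵ T.
Between parallel currents the two contributions point in opposite directions, so they subtract. B = |B₁ − B₂| = |2.95×10⁻⁵ − 2.10×10⁻⁵| = 8.55×10⁻⁶ T.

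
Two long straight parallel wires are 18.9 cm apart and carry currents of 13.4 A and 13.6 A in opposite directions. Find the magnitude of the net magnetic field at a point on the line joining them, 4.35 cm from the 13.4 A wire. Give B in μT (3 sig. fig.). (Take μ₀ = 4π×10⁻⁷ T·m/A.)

Each long wire gives B = μ₀I/(2πd). Distances are d₁ = 0.0435 m and d₂ = 0.1455 m.
B₁ = 6.16×10⁻⁵ T, B₂ = 1.87×10⁻⁵ T.
Between antiparallel currents both contributions point the same way, so they add. B = B₁ + B₂ = 6.16×10⁻⁵ + 1.87×10⁻⁵ = 8.03×10⁻⁵ T.

B ≈ 80.3 μT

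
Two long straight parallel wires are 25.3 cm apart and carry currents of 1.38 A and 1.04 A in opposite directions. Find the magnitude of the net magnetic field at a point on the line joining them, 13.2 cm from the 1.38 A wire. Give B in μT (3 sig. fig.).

Each long wire gives B = μ₀I/(2πd). Distances are d₁ = 0.132 m and d₂ = 0.121 m.
B₁ = 2.09×10⁻⁶ T, B₂ = 1.72×10⁻⁶ T.
Between antiparallel currents both contributions point the same way, so they add. B = B₁ + B₂ = 2.09×10⁻⁶ + 1.72×10⁻⁶ = 3.81×10⁻⁶ T.

B ≈ 3.81 μT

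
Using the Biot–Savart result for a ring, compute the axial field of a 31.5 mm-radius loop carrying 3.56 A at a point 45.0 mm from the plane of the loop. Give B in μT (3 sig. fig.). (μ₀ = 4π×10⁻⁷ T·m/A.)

On the axis of a circular loop, B = μ₀IR² / [2(R²+z²)^(3/2)].
R² + z² = (0.0315)² + (0.045)² = 0.003017 m², and (R²+z²)^(3/2) = 1.66×10⁻⁴ m³.
B = (4π×10⁻⁷ × 3.56 × 0.0009923) / (2 × 1.66×10⁻⁴) = 1.34×10⁻⁵ T.

B ≈ 13.4 μT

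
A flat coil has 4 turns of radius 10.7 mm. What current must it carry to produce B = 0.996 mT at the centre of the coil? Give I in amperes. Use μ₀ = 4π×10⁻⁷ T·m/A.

For an N-turn coil, B = Nμ₀I/(2R) with R = 0.0107 m, so I = 2RB/(Nμ₀) = 2 × 0.0107 × 9.96×10⁻⁴ / (4 × 4π×10⁻⁷) = 4.24 A.

I ≈ 4.24 A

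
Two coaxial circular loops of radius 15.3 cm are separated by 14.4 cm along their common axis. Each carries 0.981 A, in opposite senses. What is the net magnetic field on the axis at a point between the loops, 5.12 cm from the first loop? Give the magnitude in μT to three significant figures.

B ≈ 0.917 μT

Each loop contributes B = μ₀IR²/[2(R²+z²)^(3/2)] on the axis, with z measured from that loop.
Loop 1 (z = 0.0512 m): B₁ = 3.44×10⁻⁶ T. Loop 2 (z = 0.0928 m): B₂ = 2.52×10⁻⁶ T.
The fields oppose: B = |B₁ − B₂| = 9.17×10⁻⁷ T.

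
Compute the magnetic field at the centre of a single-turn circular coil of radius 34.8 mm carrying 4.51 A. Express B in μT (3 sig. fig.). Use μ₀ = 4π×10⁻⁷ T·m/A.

At the centre of a circular loop the Biot–Savart law gives B = μ₀I/(2R).
B = (4π×10⁻⁷ × 4.51) / (2 × 0.0348) = 8.14×10⁻⁵ T.

B ≈ 81.4 μT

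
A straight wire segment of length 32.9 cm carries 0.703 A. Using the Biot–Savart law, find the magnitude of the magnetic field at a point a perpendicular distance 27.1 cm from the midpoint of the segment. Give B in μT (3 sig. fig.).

B ≈ 0.269 μT

For a finite straight segment, B = (μ₀I/4πd)(sinθ₁ + sinθ₂), where θ₁, θ₂ are the angles from the perpendicular to each end.
The perpendicular from the point meets the wire at its midpoint, so each end is L/2 = 0.1645 m away along the wire.
sinθ₁ = 0.1645/√(0.1645²+0.271²) = 0.5189; sinθ₂ = 0.1645/√(0.1645²+0.271²) = 0.5189.
B = (4π×10⁻⁷ × 0.703) / (4π × 0.271) × (0.5189 + 0.5189) = 2.69×10⁻⁷ T.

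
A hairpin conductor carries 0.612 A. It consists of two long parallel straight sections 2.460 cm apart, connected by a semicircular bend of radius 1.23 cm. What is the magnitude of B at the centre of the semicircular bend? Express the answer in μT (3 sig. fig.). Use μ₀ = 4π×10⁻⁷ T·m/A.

The semicircular arc contributes B_arc = μ₀I·π/(4πR) = μ₀I/(4R) = 1.56×10⁻⁵ T.
Each semi-infinite lead is at perpendicular distance R = 0.0123 m from the centre, with the perpendicular foot at its near end, so it contributes μ₀I/(4πR); both point the same way, together 9.95×10⁻⁶ T.
Arc and leads all point the same direction: B = 1.56×10⁻⁵ + 9.95×10⁻⁶ = 2.56×10⁻⁵ T.

B ≈ 25.6 μT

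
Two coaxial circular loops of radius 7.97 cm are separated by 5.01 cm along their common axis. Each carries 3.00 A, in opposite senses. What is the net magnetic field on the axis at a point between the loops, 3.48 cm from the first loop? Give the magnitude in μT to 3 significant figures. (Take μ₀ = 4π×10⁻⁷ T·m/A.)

Each loop contributes B = μ₀IR²/[2(R²+z²)^(3/2)] on the axis, with z measured from that loop.
Loop 1 (z = 0.0348 m): B₁ = 1.82×10⁻⁵ T. Loop 2 (z = 0.0153 m): B₂ = 2.24×10⁻⁵ T.
The fields oppose: B = |B₁ − B₂| = 4.20×10⁻⁶ T.

B ≈ 4.20 μT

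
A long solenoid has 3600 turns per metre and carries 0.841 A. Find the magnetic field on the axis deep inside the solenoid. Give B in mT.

Inside a long solenoid, B = μ₀nI with n = 3600 turns/m.
B = 4π×10⁻⁷ × 3600 × 0.841 = 3.80×10⁻³ T.

B ≈ 3.80 mT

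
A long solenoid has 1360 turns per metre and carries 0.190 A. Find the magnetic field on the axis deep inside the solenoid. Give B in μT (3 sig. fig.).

Inside a long solenoid, B = μ₀nI with n = 1360 turns/m.
B = 4π×10⁻⁷ × 1360 × 0.190 = 3.25×10⁻⁴ T.

B ≈ 325 μT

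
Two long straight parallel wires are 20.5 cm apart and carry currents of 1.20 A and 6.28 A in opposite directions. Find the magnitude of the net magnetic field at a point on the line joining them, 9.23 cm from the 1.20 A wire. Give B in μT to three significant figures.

Each long wire gives B = μ₀I/(2πd). Distances are d₁ = 0.0923 m and d₂ = 0.1127 m.
B₁ = 2.60×10⁻⁶ T, B₂ = 1.11×10⁻⁵ T.
Between antiparallel currents both contributions point the same way, so they add. B = B₁ + B₂ = 2.60×10⁻⁶ + 1.11×10⁻⁵ = 1.37×10⁻⁵ T.

B ≈ 13.7 μT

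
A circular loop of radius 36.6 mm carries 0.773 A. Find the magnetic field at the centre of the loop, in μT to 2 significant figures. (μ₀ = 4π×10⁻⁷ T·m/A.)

At the centre of a circular loop the Biot–Savart law gives B = μ₀I/(2R).
B = (4π×10⁻⁷ × 0.773) / (2 × 0.0366) = 1.33×10⁻⁵ T.

B ≈ 13 μT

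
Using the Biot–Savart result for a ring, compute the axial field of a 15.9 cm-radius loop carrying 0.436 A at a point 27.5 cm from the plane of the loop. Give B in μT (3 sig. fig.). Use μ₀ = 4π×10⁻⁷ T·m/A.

On the axis of a circular loop, B = μ₀IR² / [2(R²+z²)^(3/2)].
R² + z² = (0.159)² + (0.275)² = 0.1009 m², and (R²+z²)^(3/2) = 3.21×10⁻² m³.
B = (4π×10⁻⁷ × 0.436 × 0.02528) / (2 × 3.21×10⁻²) = 2.16×10⁻⁷ T.

B ≈ 0.216 μT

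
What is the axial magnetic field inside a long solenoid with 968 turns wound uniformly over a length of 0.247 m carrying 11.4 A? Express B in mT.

Inside a long solenoid, B = μ₀nI with n = 3919 turns/m.
B = 4π×10⁻⁷ × 3919 × 11.4 = 5.61×10⁻² T.

B ≈ 56.1 mT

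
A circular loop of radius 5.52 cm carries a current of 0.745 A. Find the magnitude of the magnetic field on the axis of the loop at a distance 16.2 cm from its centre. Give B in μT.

B ≈ 0.285 μT

On the axis of a circular loop, B = μ₀IR² / [2(R²+z²)^(3/2)].
R² + z² = (0.0552)² + (0.162)² = 0.02929 m², and (R²+z²)^(3/2) = 5.01×10⁻³ m³.
B = (4π×10⁻⁷ × 0.745 × 0.003047) / (2 × 5.01×10⁻³) = 2.85×10⁻⁷ T.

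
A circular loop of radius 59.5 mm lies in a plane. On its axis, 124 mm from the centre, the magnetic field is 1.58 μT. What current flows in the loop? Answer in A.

On the axis of a loop, B = μ₀IR²/[2(R²+z²)^(3/2)], so I = 2B(R²+z²)^(3/2)/(μ₀R²).
R² + z² = 0.00354 + 0.01538 = 0.01892 m²; raised to 3/2 gives 2.60×10⁻³ m³.
I = 2 × 1.58×10⁻⁶ × 2.60×10⁻³ / (1.26×10⁻⁶ × 0.00354) = 1.85 A.

I ≈ 1.85 A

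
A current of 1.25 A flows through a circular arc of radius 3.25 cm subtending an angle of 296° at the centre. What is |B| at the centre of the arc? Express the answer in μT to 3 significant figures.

B ≈ 19.9 μT

The Biot–Savart field of a circular arc at its centre is B = μ₀Iφ/(4πR), with φ = 5.166 rad.
B = (4π×10⁻⁷ × 1.25 × 5.166) / (4π × 0.0325) = 1.99×10⁻⁵ T.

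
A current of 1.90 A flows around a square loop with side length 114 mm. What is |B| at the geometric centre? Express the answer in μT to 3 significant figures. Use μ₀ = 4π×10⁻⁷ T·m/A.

B ≈ 18.9 μT

Each side is a finite straight segment at perpendicular distance d = a/(2 tan(π/4)) = 0.057 m from the centre, with end-angles ±π/4.
One side contributes B₁ = (μ₀I/4πd)·2 sin(π/4) = 4.71×10⁻⁶ T.
All 4 sides add in the same direction: B = 4 × 4.71×10⁻⁶ = 1.89×10⁻⁵ T.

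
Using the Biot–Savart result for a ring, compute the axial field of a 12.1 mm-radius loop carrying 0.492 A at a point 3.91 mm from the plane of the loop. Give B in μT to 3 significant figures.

B ≈ 22.0 μT

On the axis of a circular loop, B = μ₀IR² / [2(R²+z²)^(3/2)].
R² + z² = (0.0121)² + (0.00391)² = 0.0001617 m², and (R²+z²)^(3/2) = 2.06×10⁻⁶ m³.
B = (4π×10⁻⁷ × 0.492 × 0.0001464) / (2 × 2.06×10⁻⁶) = 2.20×10⁻⁵ T.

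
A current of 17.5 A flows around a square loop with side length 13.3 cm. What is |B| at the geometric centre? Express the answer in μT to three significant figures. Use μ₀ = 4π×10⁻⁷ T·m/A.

Each side is a finite straight segment at perpendicular distance d = a/(2 tan(π/4)) = 0.0665 m from the centre, with end-angles ±π/4.
One side contributes B₁ = (μ₀I/4πd)·2 sin(π/4) = 3.72×10⁻⁵ T.
All 4 sides add in the same direction: B = 4 × 3.72×10⁻⁵ = 1.49×10⁻⁴ T.

B ≈ 149 μT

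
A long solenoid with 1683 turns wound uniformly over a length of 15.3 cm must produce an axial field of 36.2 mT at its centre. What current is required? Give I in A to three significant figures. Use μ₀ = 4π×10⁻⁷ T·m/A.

Inside a long solenoid B = μ₀nI with n = 1.100×10⁴ m⁻¹, so I = B/(μ₀n).
I = 3.62×10⁻² / (4π×10⁻⁷ × 1.100×10⁴) = 2.62 A.

I ≈ 2.62 A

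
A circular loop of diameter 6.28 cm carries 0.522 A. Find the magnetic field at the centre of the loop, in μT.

B ≈ 10.4 μT

At the centre of a circular loop the Biot–Savart law gives B = μ₀I/(2R) (so R = 0.0314 m).
B = (4π×10⁻⁷ × 0.522) / (2 × 0.0314) = 1.04×10⁻⁵ T.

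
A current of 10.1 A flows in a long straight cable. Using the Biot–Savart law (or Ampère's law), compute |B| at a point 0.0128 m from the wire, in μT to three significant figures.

B ≈ 158 μT

For an infinitely long straight wire, B = μ₀I/(2πd).
B = (4π×10⁻⁷ × 10.1) / (2π × 0.0128) = 1.58×10⁻⁴ T.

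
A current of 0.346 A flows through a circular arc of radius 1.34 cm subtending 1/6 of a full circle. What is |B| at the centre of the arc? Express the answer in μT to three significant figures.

The Biot–Savart field of a circular arc at its centre is B = μ₀Iφ/(4πR), with φ = 1.047 rad.
B = (4π×10⁻⁷ × 0.346 × 1.047) / (4π × 0.0134) = 2.70×10⁻⁶ T.

B ≈ 2.70 μT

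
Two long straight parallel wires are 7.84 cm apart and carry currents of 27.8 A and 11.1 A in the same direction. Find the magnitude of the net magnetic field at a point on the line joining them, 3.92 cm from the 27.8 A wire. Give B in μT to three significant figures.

Each long wire gives B = μ₀I/(2πd). Distances are d₁ = 0.0392 m and d₂ = 0.0392 m.
B₁ = 1.42×10⁻⁴ T, B₂ = 5.66×10⁻⁵ T.
Between parallel currents the two contributions point in opposite directions, so they subtract. B = |B₁ − B₂| = |1.42×10⁻⁴ − 5.66×10⁻⁵| = 8.52×10⁻⁵ T.

B ≈ 85.2 μT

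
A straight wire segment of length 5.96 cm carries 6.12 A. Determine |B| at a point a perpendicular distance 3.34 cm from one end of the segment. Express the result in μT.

B ≈ 16.0 μT

For a finite straight segment, B = (μ₀I/4πd)(sinθ₁ + sinθ₂), where θ₁, θ₂ are the angles from the perpendicular to each end.
The perpendicular foot is at one end, so the two end-offsets along the wire are 0 and L = 0.0596 m.
sinθ₁ = 0/√(0²+0.0334²) = 0.0000; sinθ₂ = 0.0596/√(0.0596²+0.0334²) = 0.8724.
B = (4π×10⁻⁷ × 6.12) / (4π × 0.0334) × (0.0000 + 0.8724) = 1.60×10⁻⁵ T.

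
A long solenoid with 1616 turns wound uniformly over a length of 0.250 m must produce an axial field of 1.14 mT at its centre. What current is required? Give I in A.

Inside a long solenoid B = μ₀nI with n = 6464 m⁻¹, so I = B/(μ₀n).
I = 1.14×10⁻³ / (4π×10⁻⁷ × 6464) = 0.140 A.

I ≈ 0.140 A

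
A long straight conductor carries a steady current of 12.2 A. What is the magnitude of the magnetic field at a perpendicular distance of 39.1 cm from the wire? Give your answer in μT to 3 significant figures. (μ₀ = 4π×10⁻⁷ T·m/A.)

B ≈ 6.24 μT

For an infinitely long straight wire, B = μ₀I/(2πd).
B = (4π×10⁻⁷ × 12.2) / (2π × 0.391) = 6.24×10⁻⁶ T.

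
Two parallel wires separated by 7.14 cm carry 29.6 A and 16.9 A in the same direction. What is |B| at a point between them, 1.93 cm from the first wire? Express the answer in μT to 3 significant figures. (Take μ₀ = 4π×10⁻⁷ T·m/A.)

Each long wire gives B = μ₀I/(2πd). Distances are d₁ = 0.0193 m and d₂ = 0.0521 m.
B₁ = 3.07×10⁻⁴ T, B₂ = 6.49×10⁻⁵ T.
Between parallel currents the two contributions point in opposite directions, so they subtract. B = |B₁ − B₂| = |3.07×10⁻⁴ − 6.49×10⁻⁵| = 2.42×10⁻⁴ T.

B ≈ 242 μT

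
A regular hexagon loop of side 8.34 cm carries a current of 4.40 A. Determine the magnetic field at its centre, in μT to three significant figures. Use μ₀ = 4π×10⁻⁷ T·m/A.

Each side is a finite straight segment at perpendicular distance d = a/(2 tan(π/6)) = 0.07223 m from the centre, with end-angles ±π/6.
One side contributes B₁ = (μ₀I/4πd)·2 sin(π/6) = 6.09×10⁻⁶ T.
All 6 sides add in the same direction: B = 6 × 6.09×10⁻⁶ = 3.66×10⁻⁵ T.

B ≈ 36.6 μT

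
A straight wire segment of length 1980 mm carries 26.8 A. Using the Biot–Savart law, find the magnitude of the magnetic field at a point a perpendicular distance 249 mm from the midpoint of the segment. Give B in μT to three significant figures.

For a finite straight segment, B = (μ₀I/4πd)(sinθ₁ + sinθ₂), where θ₁, θ₂ are the angles from the perpendicular to each end.
The perpendicular from the point meets the wire at its midpoint, so each end is L/2 = 0.99 m away along the wire.
sinθ₁ = 0.99/√(0.99²+0.249²) = 0.9698; sinθ₂ = 0.99/√(0.99²+0.249²) = 0.9698.
B = (4π×10⁻⁷ × 26.8) / (4π × 0.249) × (0.9698 + 0.9698) = 2.09×10⁻⁵ T.

B ≈ 20.9 μT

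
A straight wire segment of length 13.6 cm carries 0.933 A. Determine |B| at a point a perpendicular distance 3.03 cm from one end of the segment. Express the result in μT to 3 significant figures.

For a finite straight segment, B = (μ₀I/4πd)(sinθ₁ + sinθ₂), where θ₁, θ₂ are the angles from the perpendicular to each end.
The perpendicular foot is at one end, so the two end-offsets along the wire are 0 and L = 0.136 m.
sinθ₁ = 0/√(0²+0.0303²) = 0.0000; sinθ₂ = 0.136/√(0.136²+0.0303²) = 0.9761.
B = (4π×10⁻⁷ × 0.933) / (4π × 0.0303) × (0.0000 + 0.9761) = 3.01×10⁻⁶ T.

B ≈ 3.01 μT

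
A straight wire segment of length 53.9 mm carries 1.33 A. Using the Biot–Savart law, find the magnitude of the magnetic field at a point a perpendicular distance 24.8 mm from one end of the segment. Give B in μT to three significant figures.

B ≈ 4.87 μT

For a finite straight segment, B = (μ₀I/4πd)(sinθ₁ + sinθ₂), where θ₁, θ₂ are the angles from the perpendicular to each end.
The perpendicular foot is at one end, so the two end-offsets along the wire are 0 and L = 0.0539 m.
sinθ₁ = 0/√(0²+0.0248²) = 0.0000; sinθ₂ = 0.0539/√(0.0539²+0.0248²) = 0.9085.
B = (4π×10⁻⁷ × 1.33) / (4π × 0.0248) × (0.0000 + 0.9085) = 4.87×10⁻⁶ T.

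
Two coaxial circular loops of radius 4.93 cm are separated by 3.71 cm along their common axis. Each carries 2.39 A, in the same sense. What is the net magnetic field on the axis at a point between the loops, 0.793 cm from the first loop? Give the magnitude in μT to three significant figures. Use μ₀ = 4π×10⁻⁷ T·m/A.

Each loop contributes B = μ₀IR²/[2(R²+z²)^(3/2)] on the axis, with z measured from that loop.
Loop 1 (z = 0.00793 m): B₁ = 2.93×10⁻⁵ T. Loop 2 (z = 0.02917 m): B₂ = 1.94×10⁻⁵ T.
The fields add: B = B₁ + B₂ = 4.87×10⁻⁵ T.

B ≈ 48.7 μT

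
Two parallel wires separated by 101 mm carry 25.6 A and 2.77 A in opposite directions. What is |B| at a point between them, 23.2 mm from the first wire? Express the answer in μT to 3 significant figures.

B ≈ 228 μT

Each long wire gives B = μ₀I/(2πd). Distances are d₁ = 0.0232 m and d₂ = 0.0778 m.
B₁ = 2.21×10⁻⁴ T, B₂ = 7.12×10⁻⁶ T.
Between antiparallel currents both contributions point the same way, so they add. B = B₁ + B₂ = 2.21×10⁻⁴ + 7.12×10⁻⁶ = 2.28×10⁻⁴ T.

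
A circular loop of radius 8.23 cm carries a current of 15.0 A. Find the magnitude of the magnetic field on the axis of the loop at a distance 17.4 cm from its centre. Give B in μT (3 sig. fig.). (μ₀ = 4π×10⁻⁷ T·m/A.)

B ≈ 8.95 μT

On the axis of a circular loop, B = μ₀IR² / [2(R²+z²)^(3/2)].
R² + z² = (0.0823)² + (0.174)² = 0.03705 m², and (R²+z²)^(3/2) = 7.13×10⁻³ m³.
B = (4π×10⁻⁷ × 15.0 × 0.006773) / (2 × 7.13×10⁻³) = 8.95×10⁻⁶ T.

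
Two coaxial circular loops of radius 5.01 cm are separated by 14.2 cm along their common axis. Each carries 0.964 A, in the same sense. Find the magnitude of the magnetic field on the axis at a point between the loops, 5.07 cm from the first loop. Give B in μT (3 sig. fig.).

B ≈ 5.54 μT

Each loop contributes B = μ₀IR²/[2(R²+z²)^(3/2)] on the axis, with z measured from that loop.
Loop 1 (z = 0.0507 m): B₁ = 4.20×10⁻⁶ T. Loop 2 (z = 0.0913 m): B₂ = 1.35×10⁻⁶ T.
The fields add: B = B₁ + B₂ = 5.54×10⁻⁶ T.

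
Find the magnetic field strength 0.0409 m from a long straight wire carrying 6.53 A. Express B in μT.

B ≈ 31.9 μT

For an infinitely long straight wire, B = μ₀I/(2πd).
B = (4π×10⁻⁷ × 6.53) / (2π × 0.0409) = 3.19×10⁻⁵ T.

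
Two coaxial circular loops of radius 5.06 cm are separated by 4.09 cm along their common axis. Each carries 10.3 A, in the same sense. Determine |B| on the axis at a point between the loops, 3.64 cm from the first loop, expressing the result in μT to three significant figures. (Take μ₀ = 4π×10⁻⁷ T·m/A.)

B ≈ 195 μT

Each loop contributes B = μ₀IR²/[2(R²+z²)^(3/2)] on the axis, with z measured from that loop.
Loop 1 (z = 0.0364 m): B₁ = 6.84×10⁻⁵ T. Loop 2 (z = 0.0045 m): B₂ = 1.26×10⁻⁴ T.
The fields add: B = B₁ + B₂ = 1.95×10⁻⁴ T.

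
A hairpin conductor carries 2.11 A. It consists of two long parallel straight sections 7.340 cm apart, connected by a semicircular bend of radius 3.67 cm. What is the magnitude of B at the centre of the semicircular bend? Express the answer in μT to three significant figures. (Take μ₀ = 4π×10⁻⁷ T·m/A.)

The semicircular arc contributes B_arc = μ₀I·π/(4πR) = μ₀I/(4R) = 1.81×10⁻⁵ T.
Each semi-infinite lead is at perpendicular distance R = 0.0367 m from the centre, with the perpendicular foot at its near end, so it contributes μ₀I/(4πR); both point the same way, together 1.15×10⁻⁵ T.
Arc and leads all point the same direction: B = 1.81×10⁻⁵ + 1.15×10⁻⁵ = 2.96×10⁻⁵ T.

B ≈ 29.6 μT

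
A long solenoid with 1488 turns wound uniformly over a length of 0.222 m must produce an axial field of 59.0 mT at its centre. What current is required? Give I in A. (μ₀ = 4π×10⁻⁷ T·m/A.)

I ≈ 7.00 A

Inside a long solenoid B = μ₀nI with n = 6703 m⁻¹, so I = B/(μ₀n).
I = 5.90×10⁻² / (4π×10⁻⁷ × 6703) = 7.00 A.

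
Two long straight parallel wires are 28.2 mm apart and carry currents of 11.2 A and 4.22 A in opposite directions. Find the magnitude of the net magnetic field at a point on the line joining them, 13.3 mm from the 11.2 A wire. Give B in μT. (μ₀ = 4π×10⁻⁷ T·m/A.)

B ≈ 225 μT

Each long wire gives B = μ₀I/(2πd). Distances are d₁ = 0.0133 m and d₂ = 0.0149 m.
B₁ = 1.68×10⁻⁴ T, B₂ = 5.66×10⁻⁵ T.
Between antiparallel currents both contributions point the same way, so they add. B = B₁ + B₂ = 1.68×10⁻⁴ + 5.66×10⁻⁵ = 2.25×10⁻⁴ T.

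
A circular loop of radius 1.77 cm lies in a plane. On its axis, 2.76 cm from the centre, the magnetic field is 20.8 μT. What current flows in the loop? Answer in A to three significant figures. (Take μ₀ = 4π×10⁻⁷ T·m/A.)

On the axis of a loop, B = μ₀IR²/[2(R²+z²)^(3/2)], so I = 2B(R²+z²)^(3/2)/(μ₀R²).
R² + z² = 0.0003133 + 0.0007618 = 0.001075 m²; raised to 3/2 gives 3.52×10⁻⁵ m³.
I = 2 × 2.08×10⁻⁵ × 3.52×10⁻⁵ / (1.26×10⁻⁶ × 0.0003133) = 3.72 A.

I ≈ 3.72 A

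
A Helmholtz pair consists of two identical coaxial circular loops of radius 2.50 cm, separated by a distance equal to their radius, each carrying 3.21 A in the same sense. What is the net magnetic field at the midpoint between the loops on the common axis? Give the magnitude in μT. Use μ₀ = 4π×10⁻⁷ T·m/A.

B ≈ 115 μT

Each loop contributes B = μ₀IR²/[2(R²+z²)^(3/2)] on the axis, with z measured from that loop.
Loop 1 (z = 0.0125 m): B₁ = 5.77×10⁻⁵ T. Loop 2 (z = 0.0125 m): B₂ = 5.77×10⁻⁵ T.
The fields add: B = B₁ + B₂ = 1.15×10⁻⁴ T.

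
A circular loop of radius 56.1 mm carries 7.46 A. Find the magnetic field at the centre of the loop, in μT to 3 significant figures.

B ≈ 83.6 μT

At the centre of a circular loop the Biot–Savart law gives B = μ₀I/(2R).
B = (4π×10⁻⁷ × 7.46) / (2 × 0.0561) = 8.36×10⁻⁵ T.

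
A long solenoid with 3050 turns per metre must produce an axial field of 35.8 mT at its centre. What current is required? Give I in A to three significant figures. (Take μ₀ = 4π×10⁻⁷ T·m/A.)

I ≈ 9.34 A

Inside a long solenoid B = μ₀nI with n = 3050 m⁻¹, so I = B/(μ₀n).
I = 3.58×10⁻² / (4π×10⁻⁷ × 3050) = 9.34 A.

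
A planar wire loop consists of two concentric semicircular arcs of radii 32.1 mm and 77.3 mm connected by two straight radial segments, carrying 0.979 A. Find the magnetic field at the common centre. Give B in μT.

B ≈ 5.60 μT

The radial connectors point toward the centre, so dl × r̂ = 0 and they contribute nothing.
Each semicircle gives μ₀I/(4R): inner arc 9.58×10⁻⁶ T, outer arc 3.98×10⁻⁶ T.
The two arcs carry current in opposite angular senses, so their fields oppose: B = |9.58×10⁻⁶ − 3.98×10⁻⁶| = 5.60×10⁻⁶ T.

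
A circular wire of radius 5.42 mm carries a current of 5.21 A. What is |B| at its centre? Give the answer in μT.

At the centre of a circular loop the Biot–Savart law gives B = μ₀I/(2R).
B = (4π×10⁻⁷ × 5.21) / (2 × 0.00542) = 6.04×10⁻⁴ T.

B ≈ 604 μT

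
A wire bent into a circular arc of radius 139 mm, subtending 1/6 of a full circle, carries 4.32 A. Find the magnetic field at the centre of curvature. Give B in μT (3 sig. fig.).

The Biot–Savart field of a circular arc at its centre is B = μ₀Iφ/(4πR), with φ = 1.047 rad.
B = (4π×10⁻⁷ × 4.32 × 1.047) / (4π × 0.139) = 3.25×10⁻⁶ T.

B ≈ 3.25 μT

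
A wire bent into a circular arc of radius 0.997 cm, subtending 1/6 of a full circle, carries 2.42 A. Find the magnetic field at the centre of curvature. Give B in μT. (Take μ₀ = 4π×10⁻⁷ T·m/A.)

The Biot–Savart field of a circular arc at its centre is B = μ₀Iφ/(4πR), with φ = 1.047 rad.
B = (4π×10⁻⁷ × 2.42 × 1.047) / (4π × 0.00997) = 2.54×10⁻⁵ T.

B ≈ 25.4 μT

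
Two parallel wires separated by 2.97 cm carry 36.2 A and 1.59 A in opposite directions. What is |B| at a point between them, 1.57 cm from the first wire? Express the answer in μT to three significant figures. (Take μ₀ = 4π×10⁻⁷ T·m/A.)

Each long wire gives B = μ₀I/(2πd). Distances are d₁ = 0.0157 m and d₂ = 0.014 m.
B₁ = 4.61×10⁻⁴ T, B₂ = 2.27×10⁻⁵ T.
Between antiparallel currents both contributions point the same way, so they add. B = B₁ + B₂ = 4.61×10⁻⁴ + 2.27×10⁻⁵ = 4.84×10⁻⁴ T.

B ≈ 484 μT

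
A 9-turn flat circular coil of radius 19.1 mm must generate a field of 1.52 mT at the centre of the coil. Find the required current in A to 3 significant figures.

I ≈ 5.13 A

For an N-turn coil, B = Nμ₀I/(2R) with R = 0.0191 m, so I = 2RB/(Nμ₀) = 2 × 0.0191 × 1.52×10⁻³ / (9 × 4π×10⁻⁷) = 5.13 A.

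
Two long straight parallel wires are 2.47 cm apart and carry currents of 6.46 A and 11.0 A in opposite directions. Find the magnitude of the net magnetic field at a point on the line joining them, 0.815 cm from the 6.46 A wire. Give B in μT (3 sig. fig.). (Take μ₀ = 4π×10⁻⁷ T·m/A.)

B ≈ 291 μT

Each long wire gives B = μ₀I/(2πd). Distances are d₁ = 0.00815 m and d₂ = 0.01655 m.
B₁ = 1.59×10⁻⁴ T, B₂ = 1.33×10⁻⁴ T.
Between antiparallel currents both contributions point the same way, so they add. B = B₁ + B₂ = 1.59×10⁻⁴ + 1.33×10⁻⁴ = 2.91×10⁻⁴ T.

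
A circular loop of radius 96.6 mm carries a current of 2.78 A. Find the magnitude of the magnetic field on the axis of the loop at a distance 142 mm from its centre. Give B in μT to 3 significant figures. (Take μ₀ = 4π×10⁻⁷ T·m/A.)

On the axis of a circular loop, B = μ₀IR² / [2(R²+z²)^(3/2)].
R² + z² = (0.0966)² + (0.142)² = 0.0295 m², and (R²+z²)^(3/2) = 5.07×10⁻³ m³.
B = (4π×10⁻⁷ × 2.78 × 0.009332) / (2 × 5.07×10⁻³) = 3.22×10⁻⁶ T.

B ≈ 3.22 μT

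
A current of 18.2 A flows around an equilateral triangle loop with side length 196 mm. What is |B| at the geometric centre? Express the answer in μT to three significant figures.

B ≈ 167 μT

Each side is a finite straight segment at perpendicular distance d = a/(2 tan(π/3)) = 0.05658 m from the centre, with end-angles ±π/3.
One side contributes B₁ = (μ₀I/4πd)·2 sin(π/3) = 5.57×10⁻⁵ T.
All 3 sides add in the same direction: B = 3 × 5.57×10⁻⁵ = 1.67×10⁻⁴ T.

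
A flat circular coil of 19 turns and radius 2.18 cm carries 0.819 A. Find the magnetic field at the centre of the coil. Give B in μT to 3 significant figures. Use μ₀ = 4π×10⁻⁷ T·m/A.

B ≈ 448 μT

For an N-turn flat coil, B = Nμ₀I/(2R) with R = 0.0218 m.
B = 19 × 2.36×10⁻⁵ T = 4.48×10⁻⁴ T.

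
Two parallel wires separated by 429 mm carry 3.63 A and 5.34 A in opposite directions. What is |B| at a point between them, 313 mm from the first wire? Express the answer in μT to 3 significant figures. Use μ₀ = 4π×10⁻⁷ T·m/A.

Each long wire gives B = μ₀I/(2πd). Distances are d₁ = 0.313 m and d₂ = 0.116 m.
B₁ = 2.32×10⁻⁶ T, B₂ = 9.21×10⁻⁶ T.
Between antiparallel currents both contributions point the same way, so they add. B = B₁ + B₂ = 2.32×10⁻⁶ + 9.21×10⁻⁶ = 1.15×10⁻⁵ T.

B ≈ 11.5 μT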